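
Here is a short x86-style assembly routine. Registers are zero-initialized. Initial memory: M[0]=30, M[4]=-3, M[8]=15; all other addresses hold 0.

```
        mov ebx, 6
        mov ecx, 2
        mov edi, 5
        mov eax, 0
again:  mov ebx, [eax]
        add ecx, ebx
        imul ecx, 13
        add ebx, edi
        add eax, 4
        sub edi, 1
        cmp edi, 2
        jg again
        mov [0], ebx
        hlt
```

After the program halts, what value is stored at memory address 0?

18

after mov ebx, 6: ebx=6
after mov ecx, 2: ecx=2
after mov edi, 5: edi=5
after mov eax, 0: eax=0
after mov ebx, [eax]: ebx=M[0]=30
after add ecx, ebx: ecx=2+30=32
after imul ecx, 13: ecx=32*13=416
after add ebx, edi: ebx=30+5=35
after add eax, 4: eax=0+4=4
after sub edi, 1: edi=5-1=4
cmp edi, 2  (cmp 4,2)
jg again: taken
after mov ebx, [eax]: ebx=M[4]=-3
after add ecx, ebx: ecx=416+(-3)=413
after imul ecx, 13: ecx=413*13=5369
after add ebx, edi: ebx=(-3)+4=1
after add eax, 4: eax=4+4=8
after sub edi, 1: edi=4-1=3
cmp edi, 2  (cmp 3,2)
jg again: taken
after mov ebx, [eax]: ebx=M[8]=15
after add ecx, ebx: ecx=5369+15=5384
after imul ecx, 13: ecx=5384*13=69992
after add ebx, edi: ebx=15+3=18
after add eax, 4: eax=8+4=12
after sub edi, 1: edi=3-1=2
cmp edi, 2  (cmp 2,2)
jg again: not taken
mov [0], ebx → M[0]=18
halt.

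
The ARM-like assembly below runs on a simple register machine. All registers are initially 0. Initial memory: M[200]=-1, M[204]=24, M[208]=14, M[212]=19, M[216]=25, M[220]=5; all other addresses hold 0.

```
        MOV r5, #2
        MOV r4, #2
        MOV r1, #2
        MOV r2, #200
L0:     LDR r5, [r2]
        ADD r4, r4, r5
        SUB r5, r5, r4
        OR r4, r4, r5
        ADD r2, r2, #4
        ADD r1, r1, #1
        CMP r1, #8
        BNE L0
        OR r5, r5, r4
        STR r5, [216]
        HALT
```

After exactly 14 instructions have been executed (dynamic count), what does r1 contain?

3

MOV r5, #2 → r5=2
MOV r4, #2 → r4=2
MOV r1, #2 → r1=2
MOV r2, #200 → r2=200
LDR r5, [r2] → r5=M[200]=-1
ADD r4, r4, r5 → r4=2+(-1)=1
SUB r5, r5, r4 → r5=(-1)-1=-2
OR r4, r4, r5 → r4=1|(-2)=-1
ADD r2, r2, #4 → r2=200+4=204
ADD r1, r1, #1 → r1=2+1=3
CMP r1, #8  (cmp 3,8)
BNE L0: taken
LDR r5, [r2] → r5=M[204]=24
ADD r4, r4, r5 → r4=(-1)+24=23
After step 14: r1 = 3.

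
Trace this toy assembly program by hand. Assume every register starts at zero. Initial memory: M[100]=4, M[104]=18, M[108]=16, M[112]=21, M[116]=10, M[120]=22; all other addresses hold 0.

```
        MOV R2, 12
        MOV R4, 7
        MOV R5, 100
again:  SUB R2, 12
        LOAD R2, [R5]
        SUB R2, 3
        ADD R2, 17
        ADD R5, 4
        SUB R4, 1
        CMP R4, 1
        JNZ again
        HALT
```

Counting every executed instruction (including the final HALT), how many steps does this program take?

52

MOV R2, 12 → R2=12
MOV R4, 7 → R4=7
MOV R5, 100 → R5=100
SUB R2, 12 → R2=12-12=0
LOAD R2, [R5] → R2=M[100]=4
SUB R2, 3 → R2=4-3=1
ADD R2, 17 → R2=1+17=18
ADD R5, 4 → R5=100+4=104
SUB R4, 1 → R4=7-1=6
CMP R4, 1  (cmp 6,1)
JNZ again: taken
SUB R2, 12 → R2=18-12=6
LOAD R2, [R5] → R2=M[104]=18
SUB R2, 3 → R2=18-3=15
ADD R2, 17 → R2=15+17=32
ADD R5, 4 → R5=104+4=108
SUB R4, 1 → R4=6-1=5
CMP R4, 1  (cmp 5,1)
JNZ again: taken
SUB R2, 12 → R2=32-12=20
LOAD R2, [R5] → R2=M[108]=16
SUB R2, 3 → R2=16-3=13
ADD R2, 17 → R2=13+17=30
ADD R5, 4 → R5=108+4=112
SUB R4, 1 → R4=5-1=4
CMP R4, 1  (cmp 4,1)
JNZ again: taken
SUB R2, 12 → R2=30-12=18
LOAD R2, [R5] → R2=M[112]=21
SUB R2, 3 → R2=21-3=18
ADD R2, 17 → R2=18+17=35
ADD R5, 4 → R5=112+4=116
SUB R4, 1 → R4=4-1=3
CMP R4, 1  (cmp 3,1)
JNZ again: taken
SUB R2, 12 → R2=35-12=23
LOAD R2, [R5] → R2=M[116]=10
SUB R2, 3 → R2=10-3=7
ADD R2, 17 → R2=7+17=24
ADD R5, 4 → R5=116+4=120
SUB R4, 1 → R4=3-1=2
CMP R4, 1  (cmp 2,1)
JNZ again: taken
SUB R2, 12 → R2=24-12=12
LOAD R2, [R5] → R2=M[120]=22
SUB R2, 3 → R2=22-3=19
ADD R2, 17 → R2=19+17=36
ADD R5, 4 → R5=120+4=124
SUB R4, 1 → R4=2-1=1
CMP R4, 1  (cmp 1,1)
JNZ again: not taken
halt.
Total executed instructions: 52.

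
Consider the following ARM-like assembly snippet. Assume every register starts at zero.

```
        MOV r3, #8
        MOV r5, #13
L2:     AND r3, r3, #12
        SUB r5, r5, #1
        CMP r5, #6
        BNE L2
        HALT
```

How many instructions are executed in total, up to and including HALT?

MOV r3, #8 → r3=8
MOV r5, #13 → r5=13
AND r3, r3, #12 → r3=8&12=8
SUB r5, r5, #1 → r5=13-1=12
CMP r5, #6  (cmp 12,6)
BNE L2: taken
AND r3, r3, #12 → r3=8&12=8
SUB r5, r5, #1 → r5=12-1=11
CMP r5, #6  (cmp 11,6)
BNE L2: taken
AND r3, r3, #12 → r3=8&12=8
SUB r5, r5, #1 → r5=11-1=10
CMP r5, #6  (cmp 10,6)
BNE L2: taken
AND r3, r3, #12 → r3=8&12=8
SUB r5, r5, #1 → r5=10-1=9
CMP r5, #6  (cmp 9,6)
BNE L2: taken
AND r3, r3, #12 → r3=8&12=8
SUB r5, r5, #1 → r5=9-1=8
CMP r5, #6  (cmp 8,6)
BNE L2: taken
AND r3, r3, #12 → r3=8&12=8
SUB r5, r5, #1 → r5=8-1=7
CMP r5, #6  (cmp 7,6)
BNE L2: taken
AND r3, r3, #12 → r3=8&12=8
SUB r5, r5, #1 → r5=7-1=6
CMP r5, #6  (cmp 6,6)
BNE L2: not taken
halt.
Total executed instructions: 31.

31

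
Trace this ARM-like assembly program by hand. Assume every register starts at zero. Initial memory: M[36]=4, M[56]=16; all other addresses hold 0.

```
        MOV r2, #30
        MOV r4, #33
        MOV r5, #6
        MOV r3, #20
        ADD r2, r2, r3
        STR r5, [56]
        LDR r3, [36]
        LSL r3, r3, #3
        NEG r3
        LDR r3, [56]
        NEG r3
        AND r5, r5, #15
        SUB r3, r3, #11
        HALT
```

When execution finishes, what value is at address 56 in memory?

6

r2=30
r4=33
r5=6
r3=20
r2=30+20=50
STR r5, [56] → M[56]=6
r3=M[36]=4
r3=4<<3=32
r3=-(32)=-32
r3=M[56]=6
r3=-(6)=-6
r5=6&15=6
r3=(-6)-11=-17
halt.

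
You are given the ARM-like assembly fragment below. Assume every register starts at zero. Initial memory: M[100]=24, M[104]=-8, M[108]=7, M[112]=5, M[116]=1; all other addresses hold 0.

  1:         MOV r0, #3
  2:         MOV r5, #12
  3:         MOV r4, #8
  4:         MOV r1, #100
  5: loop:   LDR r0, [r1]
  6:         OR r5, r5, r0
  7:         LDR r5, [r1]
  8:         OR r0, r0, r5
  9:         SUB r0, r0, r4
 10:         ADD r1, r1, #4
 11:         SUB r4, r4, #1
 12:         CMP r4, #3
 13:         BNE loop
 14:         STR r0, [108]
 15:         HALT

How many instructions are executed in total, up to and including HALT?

51

r0=3
r5=12
r4=8
r1=100
r0=M[100]=24
r5=12|24=28
r5=M[100]=24
r0=24|24=24
r0=24-8=16
r1=100+4=104
r4=8-1=7
CMP r4, #3  (cmp 7,3)
BNE loop: taken
r0=M[104]=-8
r5=24|(-8)=-8
r5=M[104]=-8
r0=(-8)|(-8)=-8
r0=(-8)-7=-15
r1=104+4=108
r4=7-1=6
CMP r4, #3  (cmp 6,3)
BNE loop: taken
r0=M[108]=7
r5=(-8)|7=-1
r5=M[108]=7
r0=7|7=7
r0=7-6=1
r1=108+4=112
r4=6-1=5
CMP r4, #3  (cmp 5,3)
BNE loop: taken
r0=M[112]=5
r5=7|5=7
r5=M[112]=5
r0=5|5=5
r0=5-5=0
r1=112+4=116
r4=5-1=4
CMP r4, #3  (cmp 4,3)
BNE loop: taken
r0=M[116]=1
r5=5|1=5
r5=M[116]=1
r0=1|1=1
r0=1-4=-3
r1=116+4=120
r4=4-1=3
CMP r4, #3  (cmp 3,3)
BNE loop: not taken
STR r0, [108] → M[108]=-3
halt.
Total executed instructions: 51.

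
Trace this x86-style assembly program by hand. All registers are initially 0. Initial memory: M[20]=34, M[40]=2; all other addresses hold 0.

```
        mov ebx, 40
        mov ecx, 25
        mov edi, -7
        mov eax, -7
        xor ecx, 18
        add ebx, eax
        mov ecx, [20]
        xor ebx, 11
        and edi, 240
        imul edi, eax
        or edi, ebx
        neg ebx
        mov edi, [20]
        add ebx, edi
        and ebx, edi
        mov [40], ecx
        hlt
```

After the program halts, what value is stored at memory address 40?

34

ebx=40
ecx=25
edi=-7
eax=-7
ecx=25^18=11
ebx=40+(-7)=33
ecx=M[20]=34
ebx=33^11=42
edi=(-7)&240=240
edi=240*(-7)=-1680
edi=(-1680)|42=-1670
ebx=-(42)=-42
edi=M[20]=34
ebx=(-42)+34=-8
ebx=(-8)&34=32
mov [40], ecx → M[40]=34
halt.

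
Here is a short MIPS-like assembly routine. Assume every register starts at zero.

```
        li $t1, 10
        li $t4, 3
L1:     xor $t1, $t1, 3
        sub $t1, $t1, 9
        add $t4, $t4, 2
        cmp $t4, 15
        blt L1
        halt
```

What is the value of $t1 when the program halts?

-38

$t1=10
$t4=3
$t1=10^3=9
$t1=9-9=0
$t4=3+2=5
cmp $t4, 15  (cmp 5,15)
blt L1: taken
$t1=0^3=3
$t1=3-9=-6
$t4=5+2=7
cmp $t4, 15  (cmp 7,15)
blt L1: taken
$t1=(-6)^3=-7
$t1=(-7)-9=-16
$t4=7+2=9
cmp $t4, 15  (cmp 9,15)
blt L1: taken
$t1=(-16)^3=-13
$t1=(-13)-9=-22
$t4=9+2=11
cmp $t4, 15  (cmp 11,15)
blt L1: taken
$t1=(-22)^3=-23
$t1=(-23)-9=-32
$t4=11+2=13
cmp $t4, 15  (cmp 13,15)
blt L1: taken
$t1=(-32)^3=-29
$t1=(-29)-9=-38
$t4=13+2=15
cmp $t4, 15  (cmp 15,15)
blt L1: not taken
halt.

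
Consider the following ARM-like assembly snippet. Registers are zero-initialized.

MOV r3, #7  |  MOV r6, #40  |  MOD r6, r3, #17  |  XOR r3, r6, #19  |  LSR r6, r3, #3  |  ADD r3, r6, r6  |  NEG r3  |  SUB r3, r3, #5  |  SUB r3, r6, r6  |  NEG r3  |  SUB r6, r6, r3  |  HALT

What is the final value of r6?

r3=7
r6=40
r6=7%17=7
r3=7^19=20
r6=20>>3=2
r3=2+2=4
r3=-(4)=-4
r3=(-4)-5=-9
r3=2-2=0
r3=-(0)=0
r6=2-0=2
halt.

2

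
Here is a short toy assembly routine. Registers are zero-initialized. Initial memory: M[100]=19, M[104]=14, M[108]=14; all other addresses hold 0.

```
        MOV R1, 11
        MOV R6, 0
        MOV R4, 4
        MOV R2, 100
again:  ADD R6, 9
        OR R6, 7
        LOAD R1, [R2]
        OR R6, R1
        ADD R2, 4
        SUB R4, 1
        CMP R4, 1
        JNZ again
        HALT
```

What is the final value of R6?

63

MOV R1, 11 → R1=11
MOV R6, 0 → R6=0
MOV R4, 4 → R4=4
MOV R2, 100 → R2=100
ADD R6, 9 → R6=0+9=9
OR R6, 7 → R6=9|7=15
LOAD R1, [R2] → R1=M[100]=19
OR R6, R1 → R6=15|19=31
ADD R2, 4 → R2=100+4=104
SUB R4, 1 → R4=4-1=3
CMP R4, 1  (cmp 3,1)
JNZ again: taken
ADD R6, 9 → R6=31+9=40
OR R6, 7 → R6=40|7=47
LOAD R1, [R2] → R1=M[104]=14
OR R6, R1 → R6=47|14=47
ADD R2, 4 → R2=104+4=108
SUB R4, 1 → R4=3-1=2
CMP R4, 1  (cmp 2,1)
JNZ again: taken
ADD R6, 9 → R6=47+9=56
OR R6, 7 → R6=56|7=63
LOAD R1, [R2] → R1=M[108]=14
OR R6, R1 → R6=63|14=63
ADD R2, 4 → R2=108+4=112
SUB R4, 1 → R4=2-1=1
CMP R4, 1  (cmp 1,1)
JNZ again: not taken
halt.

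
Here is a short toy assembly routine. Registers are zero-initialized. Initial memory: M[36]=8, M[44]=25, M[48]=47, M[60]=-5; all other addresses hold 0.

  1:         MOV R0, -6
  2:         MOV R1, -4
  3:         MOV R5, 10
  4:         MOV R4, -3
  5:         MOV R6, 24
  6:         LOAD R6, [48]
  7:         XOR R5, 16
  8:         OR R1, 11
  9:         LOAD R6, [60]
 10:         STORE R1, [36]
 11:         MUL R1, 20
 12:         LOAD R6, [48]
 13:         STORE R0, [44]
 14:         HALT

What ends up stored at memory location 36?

R0=-6
R1=-4
R5=10
R4=-3
R6=24
R6=M[48]=47
R5=10^16=26
R1=(-4)|11=-1
R6=M[60]=-5
STORE R1, [36] → M[36]=-1
R1=(-1)*20=-20
R6=M[48]=47
STORE R0, [44] → M[44]=-6
halt.

-1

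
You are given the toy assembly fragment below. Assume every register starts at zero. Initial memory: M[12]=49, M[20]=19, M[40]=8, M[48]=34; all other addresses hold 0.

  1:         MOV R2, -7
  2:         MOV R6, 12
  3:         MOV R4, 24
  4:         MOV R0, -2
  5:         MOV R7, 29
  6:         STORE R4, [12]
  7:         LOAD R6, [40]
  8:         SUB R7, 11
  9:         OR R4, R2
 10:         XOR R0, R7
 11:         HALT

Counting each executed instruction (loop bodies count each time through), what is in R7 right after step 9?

18

MOV R2, -7 → R2=-7
MOV R6, 12 → R6=12
MOV R4, 24 → R4=24
MOV R0, -2 → R0=-2
MOV R7, 29 → R7=29
STORE R4, [12] → M[12]=24
LOAD R6, [40] → R6=M[40]=8
SUB R7, 11 → R7=29-11=18
OR R4, R2 → R4=24|(-7)=-7
After step 9: R7 = 18.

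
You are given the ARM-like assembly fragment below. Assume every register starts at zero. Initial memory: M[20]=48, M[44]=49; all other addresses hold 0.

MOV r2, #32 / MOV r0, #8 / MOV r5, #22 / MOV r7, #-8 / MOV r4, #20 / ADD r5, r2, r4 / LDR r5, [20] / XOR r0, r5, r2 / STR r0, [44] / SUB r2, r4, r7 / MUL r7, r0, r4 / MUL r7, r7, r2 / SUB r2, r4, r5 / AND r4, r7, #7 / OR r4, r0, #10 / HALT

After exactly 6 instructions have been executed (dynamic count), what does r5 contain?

52

r2=32
r0=8
r5=22
r7=-8
r4=20
r5=32+20=52
After step 6: r5 = 52.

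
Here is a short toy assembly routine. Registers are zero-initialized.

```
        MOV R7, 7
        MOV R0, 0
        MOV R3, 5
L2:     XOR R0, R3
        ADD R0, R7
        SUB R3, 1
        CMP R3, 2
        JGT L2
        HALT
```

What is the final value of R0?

MOV R7, 7 → R7=7
MOV R0, 0 → R0=0
MOV R3, 5 → R3=5
XOR R0, R3 → R0=0^5=5
ADD R0, R7 → R0=5+7=12
SUB R3, 1 → R3=5-1=4
CMP R3, 2  (cmp 4,2)
JGT L2: taken
XOR R0, R3 → R0=12^4=8
ADD R0, R7 → R0=8+7=15
SUB R3, 1 → R3=4-1=3
CMP R3, 2  (cmp 3,2)
JGT L2: taken
XOR R0, R3 → R0=15^3=12
ADD R0, R7 → R0=12+7=19
SUB R3, 1 → R3=3-1=2
CMP R3, 2  (cmp 2,2)
JGT L2: not taken
halt.

19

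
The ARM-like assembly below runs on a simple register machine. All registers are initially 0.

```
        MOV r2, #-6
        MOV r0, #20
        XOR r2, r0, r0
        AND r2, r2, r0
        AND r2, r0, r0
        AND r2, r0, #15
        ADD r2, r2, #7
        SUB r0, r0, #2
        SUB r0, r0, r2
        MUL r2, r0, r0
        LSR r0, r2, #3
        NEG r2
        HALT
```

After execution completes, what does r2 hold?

MOV r2, #-6 → r2=-6
MOV r0, #20 → r0=20
XOR r2, r0, r0 → r2=20^20=0
AND r2, r2, r0 → r2=0&20=0
AND r2, r0, r0 → r2=20&20=20
AND r2, r0, #15 → r2=20&15=4
ADD r2, r2, #7 → r2=4+7=11
SUB r0, r0, #2 → r0=20-2=18
SUB r0, r0, r2 → r0=18-11=7
MUL r2, r0, r0 → r2=7*7=49
LSR r0, r2, #3 → r0=49>>3=6
NEG r2 → r2=-(49)=-49
halt.

-49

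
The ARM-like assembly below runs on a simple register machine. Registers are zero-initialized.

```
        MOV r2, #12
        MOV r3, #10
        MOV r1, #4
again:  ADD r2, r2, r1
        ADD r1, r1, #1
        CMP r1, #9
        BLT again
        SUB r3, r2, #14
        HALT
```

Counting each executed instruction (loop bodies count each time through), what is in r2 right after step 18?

MOV r2, #12 → r2=12
MOV r3, #10 → r3=10
MOV r1, #4 → r1=4
ADD r2, r2, r1 → r2=12+4=16
ADD r1, r1, #1 → r1=4+1=5
CMP r1, #9  (cmp 5,9)
BLT again: taken
ADD r2, r2, r1 → r2=16+5=21
ADD r1, r1, #1 → r1=5+1=6
CMP r1, #9  (cmp 6,9)
BLT again: taken
ADD r2, r2, r1 → r2=21+6=27
ADD r1, r1, #1 → r1=6+1=7
CMP r1, #9  (cmp 7,9)
BLT again: taken
ADD r2, r2, r1 → r2=27+7=34
ADD r1, r1, #1 → r1=7+1=8
CMP r1, #9  (cmp 8,9)
After step 18: r2 = 34.

34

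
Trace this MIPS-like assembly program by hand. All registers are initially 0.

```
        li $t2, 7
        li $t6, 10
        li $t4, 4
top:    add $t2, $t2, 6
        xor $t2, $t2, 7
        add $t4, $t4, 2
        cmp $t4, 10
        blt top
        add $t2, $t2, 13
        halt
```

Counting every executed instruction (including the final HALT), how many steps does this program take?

20

$t2=7
$t6=10
$t4=4
$t2=7+6=13
$t2=13^7=10
$t4=4+2=6
cmp $t4, 10  (cmp 6,10)
blt top: taken
$t2=10+6=16
$t2=16^7=23
$t4=6+2=8
cmp $t4, 10  (cmp 8,10)
blt top: taken
$t2=23+6=29
$t2=29^7=26
$t4=8+2=10
cmp $t4, 10  (cmp 10,10)
blt top: not taken
$t2=26+13=39
halt.
Total executed instructions: 20.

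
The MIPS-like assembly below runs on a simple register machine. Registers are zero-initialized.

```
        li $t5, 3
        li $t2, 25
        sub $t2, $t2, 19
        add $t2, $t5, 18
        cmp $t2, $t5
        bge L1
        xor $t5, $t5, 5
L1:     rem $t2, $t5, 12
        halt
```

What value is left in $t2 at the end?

li $t5, 3 → $t5=3
li $t2, 25 → $t2=25
sub $t2, $t2, 19 → $t2=25-19=6
add $t2, $t5, 18 → $t2=3+18=21
cmp $t2, $t5  (cmp 21,3)
bge L1: taken
rem $t2, $t5, 12 → $t2=3%12=3
halt.

3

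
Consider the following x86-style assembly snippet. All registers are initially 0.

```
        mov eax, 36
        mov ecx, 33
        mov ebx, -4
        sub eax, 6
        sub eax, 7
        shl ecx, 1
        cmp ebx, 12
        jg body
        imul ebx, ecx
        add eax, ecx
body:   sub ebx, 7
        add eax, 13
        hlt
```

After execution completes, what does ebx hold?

mov eax, 36 → eax=36
mov ecx, 33 → ecx=33
mov ebx, -4 → ebx=-4
sub eax, 6 → eax=36-6=30
sub eax, 7 → eax=30-7=23
shl ecx, 1 → ecx=33<<1=66
cmp ebx, 12  (cmp -4,12)
jg body: not taken
imul ebx, ecx → ebx=(-4)*66=-264
add eax, ecx → eax=23+66=89
sub ebx, 7 → ebx=(-264)-7=-271
add eax, 13 → eax=89+13=102
halt.

-271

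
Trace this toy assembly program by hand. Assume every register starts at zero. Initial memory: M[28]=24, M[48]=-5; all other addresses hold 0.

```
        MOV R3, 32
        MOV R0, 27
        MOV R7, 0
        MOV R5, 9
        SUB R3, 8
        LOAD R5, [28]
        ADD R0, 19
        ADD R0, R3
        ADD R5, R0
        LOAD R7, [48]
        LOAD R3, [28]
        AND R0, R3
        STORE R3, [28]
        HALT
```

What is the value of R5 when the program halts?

after MOV R3, 32: R3=32
after MOV R0, 27: R0=27
after MOV R7, 0: R7=0
after MOV R5, 9: R5=9
after SUB R3, 8: R3=32-8=24
after LOAD R5, [28]: R5=M[28]=24
after ADD R0, 19: R0=27+19=46
after ADD R0, R3: R0=46+24=70
after ADD R5, R0: R5=24+70=94
after LOAD R7, [48]: R7=M[48]=-5
after LOAD R3, [28]: R3=M[28]=24
after AND R0, R3: R0=70&24=0
STORE R3, [28] → M[28]=24
halt.

94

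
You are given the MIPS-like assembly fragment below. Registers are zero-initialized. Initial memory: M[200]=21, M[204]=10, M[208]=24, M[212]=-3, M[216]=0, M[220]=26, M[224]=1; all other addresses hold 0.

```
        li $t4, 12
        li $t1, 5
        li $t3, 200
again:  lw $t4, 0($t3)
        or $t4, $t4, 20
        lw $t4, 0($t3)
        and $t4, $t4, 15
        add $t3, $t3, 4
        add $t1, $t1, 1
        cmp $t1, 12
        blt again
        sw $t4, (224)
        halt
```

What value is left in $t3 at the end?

228

li $t4, 12 → $t4=12
li $t1, 5 → $t1=5
li $t3, 200 → $t3=200
lw $t4, 0($t3) → $t4=M[200]=21
or $t4, $t4, 20 → $t4=21|20=21
lw $t4, 0($t3) → $t4=M[200]=21
and $t4, $t4, 15 → $t4=21&15=5
add $t3, $t3, 4 → $t3=200+4=204
add $t1, $t1, 1 → $t1=5+1=6
cmp $t1, 12  (cmp 6,12)
blt again: taken
lw $t4, 0($t3) → $t4=M[204]=10
or $t4, $t4, 20 → $t4=10|20=30
lw $t4, 0($t3) → $t4=M[204]=10
and $t4, $t4, 15 → $t4=10&15=10
add $t3, $t3, 4 → $t3=204+4=208
add $t1, $t1, 1 → $t1=6+1=7
cmp $t1, 12  (cmp 7,12)
blt again: taken
lw $t4, 0($t3) → $t4=M[208]=24
or $t4, $t4, 20 → $t4=24|20=28
lw $t4, 0($t3) → $t4=M[208]=24
and $t4, $t4, 15 → $t4=24&15=8
add $t3, $t3, 4 → $t3=208+4=212
add $t1, $t1, 1 → $t1=7+1=8
cmp $t1, 12  (cmp 8,12)
blt again: taken
lw $t4, 0($t3) → $t4=M[212]=-3
or $t4, $t4, 20 → $t4=(-3)|20=-3
lw $t4, 0($t3) → $t4=M[212]=-3
and $t4, $t4, 15 → $t4=(-3)&15=13
add $t3, $t3, 4 → $t3=212+4=216
add $t1, $t1, 1 → $t1=8+1=9
cmp $t1, 12  (cmp 9,12)
blt again: taken
lw $t4, 0($t3) → $t4=M[216]=0
or $t4, $t4, 20 → $t4=0|20=20
lw $t4, 0($t3) → $t4=M[216]=0
and $t4, $t4, 15 → $t4=0&15=0
add $t3, $t3, 4 → $t3=216+4=220
add $t1, $t1, 1 → $t1=9+1=10
cmp $t1, 12  (cmp 10,12)
blt again: taken
lw $t4, 0($t3) → $t4=M[220]=26
or $t4, $t4, 20 → $t4=26|20=30
lw $t4, 0($t3) → $t4=M[220]=26
and $t4, $t4, 15 → $t4=26&15=10
add $t3, $t3, 4 → $t3=220+4=224
add $t1, $t1, 1 → $t1=10+1=11
cmp $t1, 12  (cmp 11,12)
blt again: taken
lw $t4, 0($t3) → $t4=M[224]=1
or $t4, $t4, 20 → $t4=1|20=21
lw $t4, 0($t3) → $t4=M[224]=1
and $t4, $t4, 15 → $t4=1&15=1
add $t3, $t3, 4 → $t3=224+4=228
add $t1, $t1, 1 → $t1=11+1=12
cmp $t1, 12  (cmp 12,12)
blt again: not taken
sw $t4, (224) → M[224]=1
halt.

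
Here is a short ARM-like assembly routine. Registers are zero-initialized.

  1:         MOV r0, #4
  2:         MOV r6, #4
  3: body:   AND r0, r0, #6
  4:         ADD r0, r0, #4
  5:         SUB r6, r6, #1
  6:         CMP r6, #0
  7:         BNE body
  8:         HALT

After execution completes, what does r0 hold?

MOV r0, #4 → r0=4
MOV r6, #4 → r6=4
AND r0, r0, #6 → r0=4&6=4
ADD r0, r0, #4 → r0=4+4=8
SUB r6, r6, #1 → r6=4-1=3
CMP r6, #0  (cmp 3,0)
BNE body: taken
AND r0, r0, #6 → r0=8&6=0
ADD r0, r0, #4 → r0=0+4=4
SUB r6, r6, #1 → r6=3-1=2
CMP r6, #0  (cmp 2,0)
BNE body: taken
AND r0, r0, #6 → r0=4&6=4
ADD r0, r0, #4 → r0=4+4=8
SUB r6, r6, #1 → r6=2-1=1
CMP r6, #0  (cmp 1,0)
BNE body: taken
AND r0, r0, #6 → r0=8&6=0
ADD r0, r0, #4 → r0=0+4=4
SUB r6, r6, #1 → r6=1-1=0
CMP r6, #0  (cmp 0,0)
BNE body: not taken
halt.

4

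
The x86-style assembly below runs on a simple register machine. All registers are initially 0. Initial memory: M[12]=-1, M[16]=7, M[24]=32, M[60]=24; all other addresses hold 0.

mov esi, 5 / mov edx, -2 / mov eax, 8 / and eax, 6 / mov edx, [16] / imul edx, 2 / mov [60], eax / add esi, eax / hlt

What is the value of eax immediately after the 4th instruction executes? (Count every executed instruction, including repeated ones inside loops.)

0

after mov esi, 5: esi=5
after mov edx, -2: edx=-2
after mov eax, 8: eax=8
after and eax, 6: eax=8&6=0
After step 4: eax = 0.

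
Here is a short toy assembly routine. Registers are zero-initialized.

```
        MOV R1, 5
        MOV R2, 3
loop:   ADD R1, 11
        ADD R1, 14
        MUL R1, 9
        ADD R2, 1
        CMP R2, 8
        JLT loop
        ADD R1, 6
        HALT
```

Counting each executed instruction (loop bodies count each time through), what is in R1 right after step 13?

2655

R1=5
R2=3
R1=5+11=16
R1=16+14=30
R1=30*9=270
R2=3+1=4
CMP R2, 8  (cmp 4,8)
JLT loop: taken
R1=270+11=281
R1=281+14=295
R1=295*9=2655
R2=4+1=5
CMP R2, 8  (cmp 5,8)
After step 13: R1 = 2655.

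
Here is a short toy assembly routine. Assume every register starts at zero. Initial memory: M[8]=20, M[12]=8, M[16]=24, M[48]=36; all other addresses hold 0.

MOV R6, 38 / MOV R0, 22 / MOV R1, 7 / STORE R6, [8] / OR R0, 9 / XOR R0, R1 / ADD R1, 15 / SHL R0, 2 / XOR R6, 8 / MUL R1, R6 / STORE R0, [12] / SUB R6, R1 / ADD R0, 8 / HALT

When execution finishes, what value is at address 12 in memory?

MOV R6, 38 → R6=38
MOV R0, 22 → R0=22
MOV R1, 7 → R1=7
STORE R6, [8] → M[8]=38
OR R0, 9 → R0=22|9=31
XOR R0, R1 → R0=31^7=24
ADD R1, 15 → R1=7+15=22
SHL R0, 2 → R0=24<<2=96
XOR R6, 8 → R6=38^8=46
MUL R1, R6 → R1=22*46=1012
STORE R0, [12] → M[12]=96
SUB R6, R1 → R6=46-1012=-966
ADD R0, 8 → R0=96+8=104
halt.

96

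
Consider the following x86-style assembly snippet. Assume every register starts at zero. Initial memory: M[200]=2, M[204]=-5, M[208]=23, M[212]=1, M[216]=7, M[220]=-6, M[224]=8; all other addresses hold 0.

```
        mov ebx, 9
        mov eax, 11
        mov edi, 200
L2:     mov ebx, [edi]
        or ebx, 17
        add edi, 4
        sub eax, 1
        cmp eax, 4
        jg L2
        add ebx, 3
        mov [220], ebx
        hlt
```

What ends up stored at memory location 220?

ebx=9
eax=11
edi=200
ebx=M[200]=2
ebx=2|17=19
edi=200+4=204
eax=11-1=10
cmp eax, 4  (cmp 10,4)
jg L2: taken
ebx=M[204]=-5
ebx=(-5)|17=-5
edi=204+4=208
eax=10-1=9
cmp eax, 4  (cmp 9,4)
jg L2: taken
ebx=M[208]=23
ebx=23|17=23
edi=208+4=212
eax=9-1=8
cmp eax, 4  (cmp 8,4)
jg L2: taken
ebx=M[212]=1
ebx=1|17=17
edi=212+4=216
eax=8-1=7
cmp eax, 4  (cmp 7,4)
jg L2: taken
ebx=M[216]=7
ebx=7|17=23
edi=216+4=220
eax=7-1=6
cmp eax, 4  (cmp 6,4)
jg L2: taken
ebx=M[220]=-6
ebx=(-6)|17=-5
edi=220+4=224
eax=6-1=5
cmp eax, 4  (cmp 5,4)
jg L2: taken
ebx=M[224]=8
ebx=8|17=25
edi=224+4=228
eax=5-1=4
cmp eax, 4  (cmp 4,4)
jg L2: not taken
ebx=25+3=28
mov [220], ebx → M[220]=28
halt.

28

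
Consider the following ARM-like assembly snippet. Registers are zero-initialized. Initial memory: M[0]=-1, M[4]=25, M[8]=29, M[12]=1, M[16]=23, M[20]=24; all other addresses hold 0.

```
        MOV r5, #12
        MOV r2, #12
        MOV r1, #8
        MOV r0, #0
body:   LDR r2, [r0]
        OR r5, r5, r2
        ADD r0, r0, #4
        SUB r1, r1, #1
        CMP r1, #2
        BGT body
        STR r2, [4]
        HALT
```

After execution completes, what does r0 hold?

MOV r5, #12 → r5=12
MOV r2, #12 → r2=12
MOV r1, #8 → r1=8
MOV r0, #0 → r0=0
LDR r2, [r0] → r2=M[0]=-1
OR r5, r5, r2 → r5=12|(-1)=-1
ADD r0, r0, #4 → r0=0+4=4
SUB r1, r1, #1 → r1=8-1=7
CMP r1, #2  (cmp 7,2)
BGT body: taken
LDR r2, [r0] → r2=M[4]=25
OR r5, r5, r2 → r5=(-1)|25=-1
ADD r0, r0, #4 → r0=4+4=8
SUB r1, r1, #1 → r1=7-1=6
CMP r1, #2  (cmp 6,2)
BGT body: taken
LDR r2, [r0] → r2=M[8]=29
OR r5, r5, r2 → r5=(-1)|29=-1
ADD r0, r0, #4 → r0=8+4=12
SUB r1, r1, #1 → r1=6-1=5
CMP r1, #2  (cmp 5,2)
BGT body: taken
LDR r2, [r0] → r2=M[12]=1
OR r5, r5, r2 → r5=(-1)|1=-1
ADD r0, r0, #4 → r0=12+4=16
SUB r1, r1, #1 → r1=5-1=4
CMP r1, #2  (cmp 4,2)
BGT body: taken
LDR r2, [r0] → r2=M[16]=23
OR r5, r5, r2 → r5=(-1)|23=-1
ADD r0, r0, #4 → r0=16+4=20
SUB r1, r1, #1 → r1=4-1=3
CMP r1, #2  (cmp 3,2)
BGT body: taken
LDR r2, [r0] → r2=M[20]=24
OR r5, r5, r2 → r5=(-1)|24=-1
ADD r0, r0, #4 → r0=20+4=24
SUB r1, r1, #1 → r1=3-1=2
CMP r1, #2  (cmp 2,2)
BGT body: not taken
STR r2, [4] → M[4]=24
halt.

24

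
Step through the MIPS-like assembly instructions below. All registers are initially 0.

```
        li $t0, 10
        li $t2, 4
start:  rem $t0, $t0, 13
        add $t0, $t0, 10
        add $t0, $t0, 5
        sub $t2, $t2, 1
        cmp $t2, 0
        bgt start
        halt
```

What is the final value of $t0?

li $t0, 10 → $t0=10
li $t2, 4 → $t2=4
rem $t0, $t0, 13 → $t0=10%13=10
add $t0, $t0, 10 → $t0=10+10=20
add $t0, $t0, 5 → $t0=20+5=25
sub $t2, $t2, 1 → $t2=4-1=3
cmp $t2, 0  (cmp 3,0)
bgt start: taken
rem $t0, $t0, 13 → $t0=25%13=12
add $t0, $t0, 10 → $t0=12+10=22
add $t0, $t0, 5 → $t0=22+5=27
sub $t2, $t2, 1 → $t2=3-1=2
cmp $t2, 0  (cmp 2,0)
bgt start: taken
rem $t0, $t0, 13 → $t0=27%13=1
add $t0, $t0, 10 → $t0=1+10=11
add $t0, $t0, 5 → $t0=11+5=16
sub $t2, $t2, 1 → $t2=2-1=1
cmp $t2, 0  (cmp 1,0)
bgt start: taken
rem $t0, $t0, 13 → $t0=16%13=3
add $t0, $t0, 10 → $t0=3+10=13
add $t0, $t0, 5 → $t0=13+5=18
sub $t2, $t2, 1 → $t2=1-1=0
cmp $t2, 0  (cmp 0,0)
bgt start: not taken
halt.

18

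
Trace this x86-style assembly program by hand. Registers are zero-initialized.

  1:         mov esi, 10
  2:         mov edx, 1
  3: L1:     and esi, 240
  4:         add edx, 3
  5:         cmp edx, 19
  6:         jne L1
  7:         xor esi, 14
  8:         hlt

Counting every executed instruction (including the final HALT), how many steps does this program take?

after mov esi, 10: esi=10
after mov edx, 1: edx=1
after and esi, 240: esi=10&240=0
after add edx, 3: edx=1+3=4
cmp edx, 19  (cmp 4,19)
jne L1: taken
after and esi, 240: esi=0&240=0
after add edx, 3: edx=4+3=7
cmp edx, 19  (cmp 7,19)
jne L1: taken
after and esi, 240: esi=0&240=0
after add edx, 3: edx=7+3=10
cmp edx, 19  (cmp 10,19)
jne L1: taken
after and esi, 240: esi=0&240=0
after add edx, 3: edx=10+3=13
cmp edx, 19  (cmp 13,19)
jne L1: taken
after and esi, 240: esi=0&240=0
after add edx, 3: edx=13+3=16
cmp edx, 19  (cmp 16,19)
jne L1: taken
after and esi, 240: esi=0&240=0
after add edx, 3: edx=16+3=19
cmp edx, 19  (cmp 19,19)
jne L1: not taken
after xor esi, 14: esi=0^14=14
halt.
Total executed instructions: 28.

28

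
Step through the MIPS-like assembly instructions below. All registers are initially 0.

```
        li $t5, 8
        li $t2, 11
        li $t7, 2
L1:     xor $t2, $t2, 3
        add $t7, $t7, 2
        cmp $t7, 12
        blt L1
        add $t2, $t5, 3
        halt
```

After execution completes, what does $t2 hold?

li $t5, 8 → $t5=8
li $t2, 11 → $t2=11
li $t7, 2 → $t7=2
xor $t2, $t2, 3 → $t2=11^3=8
add $t7, $t7, 2 → $t7=2+2=4
cmp $t7, 12  (cmp 4,12)
blt L1: taken
xor $t2, $t2, 3 → $t2=8^3=11
add $t7, $t7, 2 → $t7=4+2=6
cmp $t7, 12  (cmp 6,12)
blt L1: taken
xor $t2, $t2, 3 → $t2=11^3=8
add $t7, $t7, 2 → $t7=6+2=8
cmp $t7, 12  (cmp 8,12)
blt L1: taken
xor $t2, $t2, 3 → $t2=8^3=11
add $t7, $t7, 2 → $t7=8+2=10
cmp $t7, 12  (cmp 10,12)
blt L1: taken
xor $t2, $t2, 3 → $t2=11^3=8
add $t7, $t7, 2 → $t7=10+2=12
cmp $t7, 12  (cmp 12,12)
blt L1: not taken
add $t2, $t5, 3 → $t2=8+3=11
halt.

11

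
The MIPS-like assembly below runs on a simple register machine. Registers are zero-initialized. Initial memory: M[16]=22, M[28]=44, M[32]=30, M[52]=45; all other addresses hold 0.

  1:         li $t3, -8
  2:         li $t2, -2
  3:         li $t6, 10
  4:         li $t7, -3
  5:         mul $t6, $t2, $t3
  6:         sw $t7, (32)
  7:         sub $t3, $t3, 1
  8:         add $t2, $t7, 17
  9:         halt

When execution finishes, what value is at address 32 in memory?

-3

after li $t3, -8: $t3=-8
after li $t2, -2: $t2=-2
after li $t6, 10: $t6=10
after li $t7, -3: $t7=-3
after mul $t6, $t2, $t3: $t6=(-2)*(-8)=16
sw $t7, (32) → M[32]=-3
after sub $t3, $t3, 1: $t3=(-8)-1=-9
after add $t2, $t7, 17: $t2=(-3)+17=14
halt.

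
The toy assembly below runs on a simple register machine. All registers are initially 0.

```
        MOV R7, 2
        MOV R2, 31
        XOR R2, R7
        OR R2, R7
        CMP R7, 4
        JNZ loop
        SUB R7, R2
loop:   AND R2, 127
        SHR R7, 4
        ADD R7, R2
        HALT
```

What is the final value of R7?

31

MOV R7, 2 → R7=2
MOV R2, 31 → R2=31
XOR R2, R7 → R2=31^2=29
OR R2, R7 → R2=29|2=31
CMP R7, 4  (cmp 2,4)
JNZ loop: taken
AND R2, 127 → R2=31&127=31
SHR R7, 4 → R7=2>>4=0
ADD R7, R2 → R7=0+31=31
halt.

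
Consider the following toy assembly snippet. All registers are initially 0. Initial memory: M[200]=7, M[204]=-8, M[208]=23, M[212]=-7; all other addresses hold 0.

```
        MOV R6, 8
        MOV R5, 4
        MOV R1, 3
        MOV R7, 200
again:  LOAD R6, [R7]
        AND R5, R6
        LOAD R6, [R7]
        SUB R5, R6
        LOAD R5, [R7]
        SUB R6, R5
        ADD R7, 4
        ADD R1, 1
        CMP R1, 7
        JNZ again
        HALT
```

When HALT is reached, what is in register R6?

after MOV R6, 8: R6=8
after MOV R5, 4: R5=4
after MOV R1, 3: R1=3
after MOV R7, 200: R7=200
after LOAD R6, [R7]: R6=M[200]=7
after AND R5, R6: R5=4&7=4
after LOAD R6, [R7]: R6=M[200]=7
after SUB R5, R6: R5=4-7=-3
after LOAD R5, [R7]: R5=M[200]=7
after SUB R6, R5: R6=7-7=0
after ADD R7, 4: R7=200+4=204
after ADD R1, 1: R1=3+1=4
CMP R1, 7  (cmp 4,7)
JNZ again: taken
after LOAD R6, [R7]: R6=M[204]=-8
after AND R5, R6: R5=7&(-8)=0
after LOAD R6, [R7]: R6=M[204]=-8
after SUB R5, R6: R5=0-(-8)=8
after LOAD R5, [R7]: R5=M[204]=-8
after SUB R6, R5: R6=(-8)-(-8)=0
after ADD R7, 4: R7=204+4=208
after ADD R1, 1: R1=4+1=5
CMP R1, 7  (cmp 5,7)
JNZ again: taken
after LOAD R6, [R7]: R6=M[208]=23
after AND R5, R6: R5=(-8)&23=16
after LOAD R6, [R7]: R6=M[208]=23
after SUB R5, R6: R5=16-23=-7
after LOAD R5, [R7]: R5=M[208]=23
after SUB R6, R5: R6=23-23=0
after ADD R7, 4: R7=208+4=212
after ADD R1, 1: R1=5+1=6
CMP R1, 7  (cmp 6,7)
JNZ again: taken
after LOAD R6, [R7]: R6=M[212]=-7
after AND R5, R6: R5=23&(-7)=17
after LOAD R6, [R7]: R6=M[212]=-7
after SUB R5, R6: R5=17-(-7)=24
after LOAD R5, [R7]: R5=M[212]=-7
after SUB R6, R5: R6=(-7)-(-7)=0
after ADD R7, 4: R7=212+4=216
after ADD R1, 1: R1=6+1=7
CMP R1, 7  (cmp 7,7)
JNZ again: not taken
halt.

0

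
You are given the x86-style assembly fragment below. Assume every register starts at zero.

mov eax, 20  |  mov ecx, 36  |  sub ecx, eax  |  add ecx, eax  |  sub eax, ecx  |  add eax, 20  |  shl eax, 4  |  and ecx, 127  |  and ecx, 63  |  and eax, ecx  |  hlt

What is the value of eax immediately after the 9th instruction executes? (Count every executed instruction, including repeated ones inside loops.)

after mov eax, 20: eax=20
after mov ecx, 36: ecx=36
after sub ecx, eax: ecx=36-20=16
after add ecx, eax: ecx=16+20=36
after sub eax, ecx: eax=20-36=-16
after add eax, 20: eax=(-16)+20=4
after shl eax, 4: eax=4<<4=64
after and ecx, 127: ecx=36&127=36
after and ecx, 63: ecx=36&63=36
After step 9: eax = 64.

64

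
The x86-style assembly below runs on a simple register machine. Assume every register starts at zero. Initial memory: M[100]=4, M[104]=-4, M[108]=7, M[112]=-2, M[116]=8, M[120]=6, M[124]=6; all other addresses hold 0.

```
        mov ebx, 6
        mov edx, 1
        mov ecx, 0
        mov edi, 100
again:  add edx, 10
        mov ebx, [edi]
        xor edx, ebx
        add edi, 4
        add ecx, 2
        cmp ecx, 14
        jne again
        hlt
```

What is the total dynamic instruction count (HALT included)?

after mov ebx, 6: ebx=6
after mov edx, 1: edx=1
after mov ecx, 0: ecx=0
after mov edi, 100: edi=100
after add edx, 10: edx=1+10=11
after mov ebx, [edi]: ebx=M[100]=4
after xor edx, ebx: edx=11^4=15
after add edi, 4: edi=100+4=104
after add ecx, 2: ecx=0+2=2
cmp ecx, 14  (cmp 2,14)
jne again: taken
after add edx, 10: edx=15+10=25
after mov ebx, [edi]: ebx=M[104]=-4
after xor edx, ebx: edx=25^(-4)=-27
after add edi, 4: edi=104+4=108
after add ecx, 2: ecx=2+2=4
cmp ecx, 14  (cmp 4,14)
jne again: taken
after add edx, 10: edx=(-27)+10=-17
after mov ebx, [edi]: ebx=M[108]=7
after xor edx, ebx: edx=(-17)^7=-24
after add edi, 4: edi=108+4=112
after add ecx, 2: ecx=4+2=6
cmp ecx, 14  (cmp 6,14)
jne again: taken
after add edx, 10: edx=(-24)+10=-14
after mov ebx, [edi]: ebx=M[112]=-2
after xor edx, ebx: edx=(-14)^(-2)=12
after add edi, 4: edi=112+4=116
after add ecx, 2: ecx=6+2=8
cmp ecx, 14  (cmp 8,14)
jne again: taken
after add edx, 10: edx=12+10=22
after mov ebx, [edi]: ebx=M[116]=8
after xor edx, ebx: edx=22^8=30
after add edi, 4: edi=116+4=120
after add ecx, 2: ecx=8+2=10
cmp ecx, 14  (cmp 10,14)
jne again: taken
after add edx, 10: edx=30+10=40
after mov ebx, [edi]: ebx=M[120]=6
after xor edx, ebx: edx=40^6=46
after add edi, 4: edi=120+4=124
after add ecx, 2: ecx=10+2=12
cmp ecx, 14  (cmp 12,14)
jne again: taken
after add edx, 10: edx=46+10=56
after mov ebx, [edi]: ebx=M[124]=6
after xor edx, ebx: edx=56^6=62
after add edi, 4: edi=124+4=128
after add ecx, 2: ecx=12+2=14
cmp ecx, 14  (cmp 14,14)
jne again: not taken
halt.
Total executed instructions: 54.

54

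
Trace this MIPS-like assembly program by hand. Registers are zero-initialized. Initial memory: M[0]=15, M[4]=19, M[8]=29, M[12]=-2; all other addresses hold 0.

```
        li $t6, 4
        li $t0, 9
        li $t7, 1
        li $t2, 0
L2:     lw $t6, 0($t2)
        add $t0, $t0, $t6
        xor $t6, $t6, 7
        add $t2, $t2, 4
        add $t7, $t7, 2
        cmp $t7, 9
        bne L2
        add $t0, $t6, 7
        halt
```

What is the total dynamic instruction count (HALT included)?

34

after li $t6, 4: $t6=4
after li $t0, 9: $t0=9
after li $t7, 1: $t7=1
after li $t2, 0: $t2=0
after lw $t6, 0($t2): $t6=M[0]=15
after add $t0, $t0, $t6: $t0=9+15=24
after xor $t6, $t6, 7: $t6=15^7=8
after add $t2, $t2, 4: $t2=0+4=4
after add $t7, $t7, 2: $t7=1+2=3
cmp $t7, 9  (cmp 3,9)
bne L2: taken
after lw $t6, 0($t2): $t6=M[4]=19
after add $t0, $t0, $t6: $t0=24+19=43
after xor $t6, $t6, 7: $t6=19^7=20
after add $t2, $t2, 4: $t2=4+4=8
after add $t7, $t7, 2: $t7=3+2=5
cmp $t7, 9  (cmp 5,9)
bne L2: taken
after lw $t6, 0($t2): $t6=M[8]=29
after add $t0, $t0, $t6: $t0=43+29=72
after xor $t6, $t6, 7: $t6=29^7=26
after add $t2, $t2, 4: $t2=8+4=12
after add $t7, $t7, 2: $t7=5+2=7
cmp $t7, 9  (cmp 7,9)
bne L2: taken
after lw $t6, 0($t2): $t6=M[12]=-2
after add $t0, $t0, $t6: $t0=72+(-2)=70
after xor $t6, $t6, 7: $t6=(-2)^7=-7
after add $t2, $t2, 4: $t2=12+4=16
after add $t7, $t7, 2: $t7=7+2=9
cmp $t7, 9  (cmp 9,9)
bne L2: not taken
after add $t0, $t6, 7: $t0=(-7)+7=0
halt.
Total executed instructions: 34.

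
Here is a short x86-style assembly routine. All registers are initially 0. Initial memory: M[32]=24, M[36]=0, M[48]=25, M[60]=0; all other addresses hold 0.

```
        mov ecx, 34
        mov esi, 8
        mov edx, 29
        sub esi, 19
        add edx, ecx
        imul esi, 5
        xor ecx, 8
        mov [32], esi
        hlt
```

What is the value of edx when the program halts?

mov ecx, 34 → ecx=34
mov esi, 8 → esi=8
mov edx, 29 → edx=29
sub esi, 19 → esi=8-19=-11
add edx, ecx → edx=29+34=63
imul esi, 5 → esi=(-11)*5=-55
xor ecx, 8 → ecx=34^8=42
mov [32], esi → M[32]=-55
halt.

63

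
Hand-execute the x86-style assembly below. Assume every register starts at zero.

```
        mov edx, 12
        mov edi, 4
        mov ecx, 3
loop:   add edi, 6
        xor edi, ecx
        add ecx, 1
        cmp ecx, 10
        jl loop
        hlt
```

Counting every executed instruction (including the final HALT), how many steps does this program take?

39

mov edx, 12 → edx=12
mov edi, 4 → edi=4
mov ecx, 3 → ecx=3
add edi, 6 → edi=4+6=10
xor edi, ecx → edi=10^3=9
add ecx, 1 → ecx=3+1=4
cmp ecx, 10  (cmp 4,10)
jl loop: taken
add edi, 6 → edi=9+6=15
xor edi, ecx → edi=15^4=11
add ecx, 1 → ecx=4+1=5
cmp ecx, 10  (cmp 5,10)
jl loop: taken
add edi, 6 → edi=11+6=17
xor edi, ecx → edi=17^5=20
add ecx, 1 → ecx=5+1=6
cmp ecx, 10  (cmp 6,10)
jl loop: taken
add edi, 6 → edi=20+6=26
xor edi, ecx → edi=26^6=28
add ecx, 1 → ecx=6+1=7
cmp ecx, 10  (cmp 7,10)
jl loop: taken
add edi, 6 → edi=28+6=34
xor edi, ecx → edi=34^7=37
add ecx, 1 → ecx=7+1=8
cmp ecx, 10  (cmp 8,10)
jl loop: taken
add edi, 6 → edi=37+6=43
xor edi, ecx → edi=43^8=35
add ecx, 1 → ecx=8+1=9
cmp ecx, 10  (cmp 9,10)
jl loop: taken
add edi, 6 → edi=35+6=41
xor edi, ecx → edi=41^9=32
add ecx, 1 → ecx=9+1=10
cmp ecx, 10  (cmp 10,10)
jl loop: not taken
halt.
Total executed instructions: 39.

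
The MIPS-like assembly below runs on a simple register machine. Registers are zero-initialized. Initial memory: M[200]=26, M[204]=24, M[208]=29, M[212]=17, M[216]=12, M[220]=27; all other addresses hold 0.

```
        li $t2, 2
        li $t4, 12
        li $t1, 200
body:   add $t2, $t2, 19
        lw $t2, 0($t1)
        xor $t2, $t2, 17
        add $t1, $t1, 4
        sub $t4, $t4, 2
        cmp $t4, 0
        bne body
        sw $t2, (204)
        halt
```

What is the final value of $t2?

after li $t2, 2: $t2=2
after li $t4, 12: $t4=12
after li $t1, 200: $t1=200
after add $t2, $t2, 19: $t2=2+19=21
after lw $t2, 0($t1): $t2=M[200]=26
after xor $t2, $t2, 17: $t2=26^17=11
after add $t1, $t1, 4: $t1=200+4=204
after sub $t4, $t4, 2: $t4=12-2=10
cmp $t4, 0  (cmp 10,0)
bne body: taken
after add $t2, $t2, 19: $t2=11+19=30
after lw $t2, 0($t1): $t2=M[204]=24
after xor $t2, $t2, 17: $t2=24^17=9
after add $t1, $t1, 4: $t1=204+4=208
after sub $t4, $t4, 2: $t4=10-2=8
cmp $t4, 0  (cmp 8,0)
bne body: taken
after add $t2, $t2, 19: $t2=9+19=28
after lw $t2, 0($t1): $t2=M[208]=29
after xor $t2, $t2, 17: $t2=29^17=12
after add $t1, $t1, 4: $t1=208+4=212
after sub $t4, $t4, 2: $t4=8-2=6
cmp $t4, 0  (cmp 6,0)
bne body: taken
after add $t2, $t2, 19: $t2=12+19=31
after lw $t2, 0($t1): $t2=M[212]=17
after xor $t2, $t2, 17: $t2=17^17=0
after add $t1, $t1, 4: $t1=212+4=216
after sub $t4, $t4, 2: $t4=6-2=4
cmp $t4, 0  (cmp 4,0)
bne body: taken
after add $t2, $t2, 19: $t2=0+19=19
after lw $t2, 0($t1): $t2=M[216]=12
after xor $t2, $t2, 17: $t2=12^17=29
after add $t1, $t1, 4: $t1=216+4=220
after sub $t4, $t4, 2: $t4=4-2=2
cmp $t4, 0  (cmp 2,0)
bne body: taken
after add $t2, $t2, 19: $t2=29+19=48
after lw $t2, 0($t1): $t2=M[220]=27
after xor $t2, $t2, 17: $t2=27^17=10
after add $t1, $t1, 4: $t1=220+4=224
after sub $t4, $t4, 2: $t4=2-2=0
cmp $t4, 0  (cmp 0,0)
bne body: not taken
sw $t2, (204) → M[204]=10
halt.

10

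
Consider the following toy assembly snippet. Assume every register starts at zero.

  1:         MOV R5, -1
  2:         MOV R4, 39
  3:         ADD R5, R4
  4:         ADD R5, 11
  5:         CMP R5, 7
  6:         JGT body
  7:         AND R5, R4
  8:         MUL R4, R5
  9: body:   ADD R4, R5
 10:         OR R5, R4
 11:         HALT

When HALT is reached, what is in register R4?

88

MOV R5, -1 → R5=-1
MOV R4, 39 → R4=39
ADD R5, R4 → R5=(-1)+39=38
ADD R5, 11 → R5=38+11=49
CMP R5, 7  (cmp 49,7)
JGT body: taken
ADD R4, R5 → R4=39+49=88
OR R5, R4 → R5=49|88=121
halt.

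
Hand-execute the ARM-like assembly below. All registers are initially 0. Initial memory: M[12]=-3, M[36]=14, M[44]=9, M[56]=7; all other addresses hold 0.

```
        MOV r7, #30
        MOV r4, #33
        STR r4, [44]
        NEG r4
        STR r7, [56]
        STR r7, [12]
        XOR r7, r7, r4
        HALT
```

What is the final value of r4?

MOV r7, #30 → r7=30
MOV r4, #33 → r4=33
STR r4, [44] → M[44]=33
NEG r4 → r4=-(33)=-33
STR r7, [56] → M[56]=30
STR r7, [12] → M[12]=30
XOR r7, r7, r4 → r7=30^(-33)=-63
halt.

-33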